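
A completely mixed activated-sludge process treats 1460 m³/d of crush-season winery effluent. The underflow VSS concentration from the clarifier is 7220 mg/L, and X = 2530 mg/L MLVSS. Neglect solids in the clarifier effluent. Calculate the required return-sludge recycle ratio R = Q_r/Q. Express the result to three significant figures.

Solids balance on the clarifier gives (1+R)X = R·X_r, so R = X/(X_r − X) = 2530 / (7220 − 2530) = 0.5394.

R ≈ 0.539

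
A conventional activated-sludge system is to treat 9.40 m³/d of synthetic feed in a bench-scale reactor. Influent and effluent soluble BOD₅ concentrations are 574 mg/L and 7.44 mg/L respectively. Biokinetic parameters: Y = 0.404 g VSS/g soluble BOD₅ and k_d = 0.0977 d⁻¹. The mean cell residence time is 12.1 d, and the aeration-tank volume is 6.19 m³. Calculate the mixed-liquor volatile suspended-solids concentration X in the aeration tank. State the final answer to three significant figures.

X ≈ 1930 mg/L

X = Y·Q·ΔS·θ_c / [V·(1 + k_d θ_c)] = 0.404 × 9.40 × (574 − 7.44) × 12.1 / [6.19 × (1 + 0.0977 × 12.1)] = 1927 mg/L.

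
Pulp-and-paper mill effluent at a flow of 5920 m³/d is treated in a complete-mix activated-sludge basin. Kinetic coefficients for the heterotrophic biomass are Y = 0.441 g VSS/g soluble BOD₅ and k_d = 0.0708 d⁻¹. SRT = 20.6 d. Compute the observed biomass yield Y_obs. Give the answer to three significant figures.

Y_obs ≈ 0.179 g VSS/g soluble BOD₅

Observed yield with endogenous decay: Y_obs = Y / (1 + k_d·θ_c) = 0.441 / (1 + 0.0708 × 20.6) = 0.441 / 2.458 = 0.1794 g VSS/g soluble BOD₅.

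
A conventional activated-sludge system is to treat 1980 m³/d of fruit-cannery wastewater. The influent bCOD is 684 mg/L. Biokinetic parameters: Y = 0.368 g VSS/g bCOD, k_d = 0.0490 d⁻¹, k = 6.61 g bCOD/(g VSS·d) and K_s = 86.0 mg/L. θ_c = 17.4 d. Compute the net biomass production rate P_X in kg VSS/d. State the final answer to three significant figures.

For a completely mixed reactor with recycle the Lawrence–McCarty relation gives S = K_s·(1 + k_d·θ_c) / [θ_c·(Y·k − k_d) − 1] = 86.0 × (1 + 0.0490 × 17.4) / [17.4 × (0.368 × 6.61 − 0.0490) − 1] = 159.3 / 40.47 = 3.937 mg/L.
The observed yield is Y_obs = Y/(1 + k_d·θ_c) = 0.368 / (1 + 0.0490 × 17.4) = 0.368 / 1.853 = 0.1986 g VSS per g bCOD removed.
Mass of bCOD removed per day: Q(S₀ − S) = 1980 × 680.1 g/m³ = 1347 kg/d.
P_X = Y_obs · Q(S₀ − S) = 0.1986 × 1347 = 267.5 kg VSS/d.

P_X ≈ 267 kg VSS/d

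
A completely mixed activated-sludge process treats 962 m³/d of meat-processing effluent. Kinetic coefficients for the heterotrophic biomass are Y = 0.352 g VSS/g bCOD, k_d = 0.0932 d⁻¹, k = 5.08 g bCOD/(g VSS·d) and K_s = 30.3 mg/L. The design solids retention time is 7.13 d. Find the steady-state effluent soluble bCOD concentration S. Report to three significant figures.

For a completely mixed reactor with recycle the Lawrence–McCarty relation gives S = K_s·(1 + k_d·θ_c) / [θ_c·(Y·k − k_d) − 1] = 30.3 × (1 + 0.0932 × 7.13) / [7.13 × (0.352 × 5.08 − 0.0932) − 1] = 50.43 / 11.09 = 4.550 mg/L.

S ≈ 4.55 mg/L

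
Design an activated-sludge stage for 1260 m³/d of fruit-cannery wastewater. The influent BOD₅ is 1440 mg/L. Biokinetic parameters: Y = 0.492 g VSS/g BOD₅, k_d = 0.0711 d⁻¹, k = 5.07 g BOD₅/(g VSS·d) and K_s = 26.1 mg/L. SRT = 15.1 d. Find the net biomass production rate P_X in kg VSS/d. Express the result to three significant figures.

P_X ≈ 430 kg VSS/d

For a completely mixed reactor with recycle the Lawrence–McCarty relation gives S = K_s·(1 + k_d·θ_c) / [θ_c·(Y·k − k_d) − 1] = 26.1 × (1 + 0.0711 × 15.1) / [15.1 × (0.492 × 5.07 − 0.0711) − 1] = 54.12 / 35.59 = 1.521 mg/L.
Observed yield with endogenous decay: Y_obs = Y / (1 + k_d·θ_c) = 0.492 / (1 + 0.0711 × 15.1) = 0.492 / 2.074 = 0.2373 g VSS/g BOD₅.
ΔS = 1440 − 1.52 = 1438 mg/L, so the substrate removal rate is 1260 × 1438/1000 = 1812 kg BOD₅/d.
P_X = Y_obs · Q(S₀ − S) = 0.2373 × 1812 = 430.0 kg VSS/d.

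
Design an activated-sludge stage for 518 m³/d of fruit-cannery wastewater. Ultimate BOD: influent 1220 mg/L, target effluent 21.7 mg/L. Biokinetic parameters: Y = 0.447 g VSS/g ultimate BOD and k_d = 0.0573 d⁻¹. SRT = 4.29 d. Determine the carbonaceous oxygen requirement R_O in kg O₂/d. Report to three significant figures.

R_O ≈ 304 kg O₂/d

Y_obs = Y / (1 + k_d θ_c) = 0.447 / (1 + 0.0573 × 4.29) = 0.447 / 1.246 = 0.3588.
Substrate removed = Q·(S₀ − S) = 518 m³/d × (1220 − 21.7) g/m³ = 6.21×10^5 g/d = 620.7 kg/d.
P_X = Y_obs·Q·(S₀ − S) = 0.3588 × 620.7 = 222.7 kg VSS/d.
R_O = Q·(S₀ − S) − 1.42·P_X = 620.7 − 1.42 × 222.7 = 304.5 kg O₂/d.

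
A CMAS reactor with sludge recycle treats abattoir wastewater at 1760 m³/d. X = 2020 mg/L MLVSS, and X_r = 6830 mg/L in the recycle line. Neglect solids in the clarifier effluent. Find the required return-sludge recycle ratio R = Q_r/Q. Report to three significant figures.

R ≈ 0.420

Mass balance around the secondary clarifier (neglecting effluent solids): R = X / (X_r − X) = 2020 / (6830 − 2020) = 0.4200.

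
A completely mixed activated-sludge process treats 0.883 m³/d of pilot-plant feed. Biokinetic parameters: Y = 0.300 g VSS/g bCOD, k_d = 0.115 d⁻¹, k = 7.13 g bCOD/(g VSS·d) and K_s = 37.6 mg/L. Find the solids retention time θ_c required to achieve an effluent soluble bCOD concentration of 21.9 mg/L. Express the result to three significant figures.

At the target effluent, Y k S/(K_s+S) = 0.300×7.13×21.9/59.50 = 0.7873 d⁻¹.
θ_c = 1/(μ − k_d) = 1/(0.7873 − 0.115) = 1/0.6723 = 1.487 d.

θ_c ≈ 1.49 d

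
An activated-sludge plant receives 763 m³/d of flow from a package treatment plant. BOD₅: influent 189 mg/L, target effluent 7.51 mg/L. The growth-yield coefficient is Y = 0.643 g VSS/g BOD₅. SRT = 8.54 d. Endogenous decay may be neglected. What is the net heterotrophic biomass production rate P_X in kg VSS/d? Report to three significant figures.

P_X ≈ 89.0 kg VSS/d

No decay correction is needed, so Y_obs = Y = 0.643.
Substrate removed = Q·(S₀ − S) = 763 m³/d × (189 − 7.51) g/m³ = 1.38×10^5 g/d = 138.5 kg/d.
P_X = Y_obs · Q(S₀ − S) = 0.6430 × 138.5 = 89.04 kg VSS/d.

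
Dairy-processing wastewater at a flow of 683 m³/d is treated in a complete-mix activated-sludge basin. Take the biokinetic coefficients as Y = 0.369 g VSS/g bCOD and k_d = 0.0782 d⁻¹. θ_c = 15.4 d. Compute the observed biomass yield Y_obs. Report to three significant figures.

Y_obs ≈ 0.167 g VSS/g bCOD

The observed yield is Y_obs = Y/(1 + k_d·θ_c) = 0.369 / (1 + 0.0782 × 15.4) = 0.369 / 2.204 = 0.1674 g VSS per g bCOD removed.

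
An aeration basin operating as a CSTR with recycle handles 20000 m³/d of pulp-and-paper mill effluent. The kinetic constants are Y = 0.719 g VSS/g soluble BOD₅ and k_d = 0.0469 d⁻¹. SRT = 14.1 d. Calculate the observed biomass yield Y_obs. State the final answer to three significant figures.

Y_obs ≈ 0.433 g VSS/g soluble BOD₅

Observed yield with endogenous decay: Y_obs = Y / (1 + k_d·θ_c) = 0.719 / (1 + 0.0469 × 14.1) = 0.719 / 1.661 = 0.4328 g VSS/g soluble BOD₅.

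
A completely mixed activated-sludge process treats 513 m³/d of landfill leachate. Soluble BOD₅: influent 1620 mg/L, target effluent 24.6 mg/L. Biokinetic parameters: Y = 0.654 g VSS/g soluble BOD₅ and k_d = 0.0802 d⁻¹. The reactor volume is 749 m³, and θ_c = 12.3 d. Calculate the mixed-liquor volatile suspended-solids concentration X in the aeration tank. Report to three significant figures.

Solving the biomass balance for X: X = Y Q (S₀−S) θ_c / [V (1+k_d θ_c)] = 0.654 × 513 × (1620 − 24.6) × 12.3 / [749 × (1 + 0.0802 × 12.3)] = 4425 mg/L.

X ≈ 4420 mg/L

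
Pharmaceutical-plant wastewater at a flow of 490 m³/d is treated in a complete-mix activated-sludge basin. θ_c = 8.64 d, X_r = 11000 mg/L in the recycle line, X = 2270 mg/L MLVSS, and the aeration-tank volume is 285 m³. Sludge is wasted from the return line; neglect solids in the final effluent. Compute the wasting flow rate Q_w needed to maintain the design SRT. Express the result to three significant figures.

Wasting from the return line (neglecting effluent solids): Q_w = V·X / (θ_c·X_r) = 285.0 × 2270 / (8.64 × 11000) = 6.807 m³/d.

Q_w ≈ 6.81 m³/d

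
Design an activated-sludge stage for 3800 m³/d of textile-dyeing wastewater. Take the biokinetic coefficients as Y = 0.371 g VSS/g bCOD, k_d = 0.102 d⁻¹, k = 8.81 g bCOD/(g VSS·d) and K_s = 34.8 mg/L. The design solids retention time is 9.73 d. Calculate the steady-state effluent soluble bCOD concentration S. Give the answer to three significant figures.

S ≈ 2.33 mg/L

Effluent substrate depends only on kinetics and SRT: S = K_s(1 + k_d θ_c) / [θ_c(Yk − k_d) − 1] = 34.8 × (1 + 0.102 × 9.73) / [9.73 × (0.371 × 8.81 − 0.102) − 1] = 69.34 / 29.81 = 2.326 mg/L.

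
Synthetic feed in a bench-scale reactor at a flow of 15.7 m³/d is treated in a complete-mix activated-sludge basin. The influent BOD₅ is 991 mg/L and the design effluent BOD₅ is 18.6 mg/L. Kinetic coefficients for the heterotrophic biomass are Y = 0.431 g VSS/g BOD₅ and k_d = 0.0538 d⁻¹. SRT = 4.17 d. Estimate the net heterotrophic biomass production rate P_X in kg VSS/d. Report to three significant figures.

P_X ≈ 5.37 kg VSS/d

The observed yield is Y_obs = Y/(1 + k_d·θ_c) = 0.431 / (1 + 0.0538 × 4.17) = 0.431 / 1.224 = 0.3520 g VSS per g BOD₅ removed.
Mass of BOD₅ removed per day: Q(S₀ − S) = 15.7 × 972.4 g/m³ = 15.27 kg/d.
So the net sludge growth is P_X = 0.3520 × 15.27 = 5.374 kg VSS/d.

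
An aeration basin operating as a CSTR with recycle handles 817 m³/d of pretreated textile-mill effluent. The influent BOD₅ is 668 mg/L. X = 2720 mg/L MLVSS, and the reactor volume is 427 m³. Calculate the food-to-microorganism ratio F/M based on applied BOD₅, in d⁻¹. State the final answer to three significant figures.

F/M = Q·S₀ / (V·X) = 817 × 668 / (427.0 × 2720) = 0.4699 g BOD₅·(g VSS·d)⁻¹.

F/M ≈ 0.470 d⁻¹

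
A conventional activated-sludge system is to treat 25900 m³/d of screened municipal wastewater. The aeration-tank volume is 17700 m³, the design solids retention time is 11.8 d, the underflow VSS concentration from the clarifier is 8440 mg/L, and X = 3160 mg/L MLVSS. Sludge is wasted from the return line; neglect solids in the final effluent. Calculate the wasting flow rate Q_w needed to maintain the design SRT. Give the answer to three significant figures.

Q_w = (V·X)/(θ_c X_r) = 17700 × 3160 / (11.8 × 8440) = 561.6 m³/d.

Q_w ≈ 562 m³/d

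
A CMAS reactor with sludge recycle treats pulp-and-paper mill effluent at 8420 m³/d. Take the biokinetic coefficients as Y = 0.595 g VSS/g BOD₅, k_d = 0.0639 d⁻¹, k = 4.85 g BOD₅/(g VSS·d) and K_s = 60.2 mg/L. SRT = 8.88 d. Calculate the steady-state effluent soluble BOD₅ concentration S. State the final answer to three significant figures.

Effluent substrate depends only on kinetics and SRT: S = K_s(1 + k_d θ_c) / [θ_c(Yk − k_d) − 1] = 60.2 × (1 + 0.0639 × 8.88) / [8.88 × (0.595 × 4.85 − 0.0639) − 1] = 94.36 / 24.06 = 3.922 mg/L.

S ≈ 3.92 mg/L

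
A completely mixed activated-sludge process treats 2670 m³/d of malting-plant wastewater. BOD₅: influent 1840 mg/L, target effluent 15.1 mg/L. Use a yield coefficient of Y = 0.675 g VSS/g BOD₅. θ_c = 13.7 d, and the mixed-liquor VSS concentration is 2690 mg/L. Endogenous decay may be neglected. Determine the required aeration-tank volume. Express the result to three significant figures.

V·X = Y·Q·ΔS·θ_c gives V = 0.675 × 2670 × (1840 − 15.1) × 13.7 / 2690 = 16750 m³.

V ≈ 16800 m³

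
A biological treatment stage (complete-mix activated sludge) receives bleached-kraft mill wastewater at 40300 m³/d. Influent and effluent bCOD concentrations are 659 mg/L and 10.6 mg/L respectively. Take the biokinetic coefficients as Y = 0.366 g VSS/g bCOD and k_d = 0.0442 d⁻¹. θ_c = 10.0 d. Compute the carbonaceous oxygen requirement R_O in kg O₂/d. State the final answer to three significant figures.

Correct the yield for decay: Y_obs = Y/(1 + k_d θ_c) = 0.366 / (1 + 0.0442 × 10.0) = 0.366 / 1.442 = 0.2538.
Substrate removed = Q·(S₀ − S) = 40300 m³/d × (659 − 10.6) g/m³ = 2.61×10^7 g/d = 26131 kg/d.
P_X = Y_obs·Q·(S₀ − S) = 0.2538 × 26131 = 6632 kg VSS/d.
R_O = Q·(S₀ − S) − 1.42·P_X = 26131 − 1.42 × 6632 = 16713 kg O₂/d.

R_O ≈ 16700 kg O₂/d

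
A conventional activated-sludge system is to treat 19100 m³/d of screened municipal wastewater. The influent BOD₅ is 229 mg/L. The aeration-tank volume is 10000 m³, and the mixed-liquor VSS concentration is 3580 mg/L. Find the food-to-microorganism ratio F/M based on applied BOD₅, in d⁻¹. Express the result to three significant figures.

F/M ≈ 0.122 d⁻¹

F/M = applied load / biomass = Q·S₀/(V·X) = 19100 × 229 / (10000 × 3580) = 0.1222 d⁻¹.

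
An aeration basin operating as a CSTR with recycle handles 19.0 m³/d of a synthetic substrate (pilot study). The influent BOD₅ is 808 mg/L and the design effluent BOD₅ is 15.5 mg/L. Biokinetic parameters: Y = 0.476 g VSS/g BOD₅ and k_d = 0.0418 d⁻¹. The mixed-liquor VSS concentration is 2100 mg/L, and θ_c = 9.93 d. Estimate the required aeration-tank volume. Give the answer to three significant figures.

V ≈ 24.0 m³

From the SRT design equation V = Y Q (S₀−S) θ_c / [X (1 + k_d θ_c)] = 0.476 × 19.0 × (808 − 15.5) × 9.93 / [2100 × (1 + 0.0418 × 9.93)] = 7.12×10^4 / 2972 = 23.95 m³.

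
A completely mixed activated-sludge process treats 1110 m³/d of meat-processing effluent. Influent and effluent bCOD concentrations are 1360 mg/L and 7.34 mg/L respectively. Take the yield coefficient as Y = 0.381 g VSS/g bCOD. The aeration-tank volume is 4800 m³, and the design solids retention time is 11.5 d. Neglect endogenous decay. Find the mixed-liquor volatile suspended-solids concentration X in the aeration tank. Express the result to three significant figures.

X ≈ 1370 mg/L

From V·X = Y·Q·(S₀ − S)·θ_c (decay neglected): X = 0.381 × 1110 × (1360 − 7.34) × 11.5 / 4800 = 1371 mg/L.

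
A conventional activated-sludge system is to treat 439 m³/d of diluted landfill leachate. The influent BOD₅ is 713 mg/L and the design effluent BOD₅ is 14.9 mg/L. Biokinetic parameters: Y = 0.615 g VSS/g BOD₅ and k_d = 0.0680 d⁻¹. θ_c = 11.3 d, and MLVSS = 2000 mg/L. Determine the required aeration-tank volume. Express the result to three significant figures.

V ≈ 602 m³

From the SRT design equation V = Y Q (S₀−S) θ_c / [X (1 + k_d θ_c)] = 0.615 × 439 × (713 − 14.9) × 11.3 / [2000 × (1 + 0.0680 × 11.3)] = 2.13×10^6 / 3537 = 602.2 m³.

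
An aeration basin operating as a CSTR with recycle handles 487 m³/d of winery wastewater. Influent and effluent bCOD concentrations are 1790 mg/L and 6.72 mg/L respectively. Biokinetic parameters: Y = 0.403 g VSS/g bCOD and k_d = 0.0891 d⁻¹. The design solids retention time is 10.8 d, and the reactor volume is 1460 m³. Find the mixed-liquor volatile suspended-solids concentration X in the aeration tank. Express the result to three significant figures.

X = Y·Q·ΔS·θ_c / [V·(1 + k_d θ_c)] = 0.403 × 487 × (1790 − 6.72) × 10.8 / [1460 × (1 + 0.0891 × 10.8)] = 1319 mg/L.

X ≈ 1320 mg/L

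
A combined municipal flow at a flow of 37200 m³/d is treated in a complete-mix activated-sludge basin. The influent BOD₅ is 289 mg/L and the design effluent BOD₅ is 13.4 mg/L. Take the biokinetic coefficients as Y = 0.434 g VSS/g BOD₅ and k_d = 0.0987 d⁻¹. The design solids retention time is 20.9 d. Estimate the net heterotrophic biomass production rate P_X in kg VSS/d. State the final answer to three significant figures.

P_X ≈ 1450 kg VSS/d

Correct the yield for decay: Y_obs = Y/(1 + k_d θ_c) = 0.434 / (1 + 0.0987 × 20.9) = 0.434 / 3.063 = 0.1417.
Q·(S₀ − S) = 37200 × (289 − 13.4) × 10⁻³ = 10252 kg/d removed.
So the net sludge growth is P_X = 0.1417 × 10252 = 1453 kg VSS/d.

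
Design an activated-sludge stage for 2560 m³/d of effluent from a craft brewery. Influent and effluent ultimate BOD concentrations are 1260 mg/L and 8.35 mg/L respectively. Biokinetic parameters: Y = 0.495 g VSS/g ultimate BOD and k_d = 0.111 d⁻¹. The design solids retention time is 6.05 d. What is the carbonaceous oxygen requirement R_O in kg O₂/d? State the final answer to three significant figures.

R_O ≈ 1860 kg O₂/d

The observed yield is Y_obs = Y/(1 + k_d·θ_c) = 0.495 / (1 + 0.111 × 6.05) = 0.495 / 1.672 = 0.2961 g VSS per g ultimate BOD removed.
Substrate removed = Q·(S₀ − S) = 2560 m³/d × (1260 − 8.35) g/m³ = 3.2×10^6 g/d = 3204 kg/d.
Net sludge production P_X = 0.2961 × 3204 = 948.9 kg VSS/d.
R_O = Q·(S₀ − S) − 1.42·P_X = 3204 − 1.42 × 948.9 = 1857 kg O₂/d.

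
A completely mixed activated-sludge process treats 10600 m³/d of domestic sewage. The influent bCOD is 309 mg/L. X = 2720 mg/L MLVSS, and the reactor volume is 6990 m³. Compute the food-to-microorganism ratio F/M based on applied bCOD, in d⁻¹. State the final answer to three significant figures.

F/M ≈ 0.172 d⁻¹

F/M = applied load / biomass = Q·S₀/(V·X) = 10600 × 309 / (6990 × 2720) = 0.1723 d⁻¹.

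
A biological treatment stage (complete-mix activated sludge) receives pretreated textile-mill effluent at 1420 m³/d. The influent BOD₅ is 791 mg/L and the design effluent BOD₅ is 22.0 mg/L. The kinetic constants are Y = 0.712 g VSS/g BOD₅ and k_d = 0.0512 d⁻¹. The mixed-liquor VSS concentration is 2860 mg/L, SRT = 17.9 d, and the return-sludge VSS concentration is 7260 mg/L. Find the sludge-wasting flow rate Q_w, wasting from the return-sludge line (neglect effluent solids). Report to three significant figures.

Rearranging the biomass balance for a CMAS with decay, V = Y·Q·ΔS·θ_c / [X·(1+k_d θ_c)] = 0.712 × 1420 × (791 − 22.0) × 17.9 / [2860 × (1 + 0.0512 × 17.9)] = 1.39×10^7 / 5481 = 2539 m³.
θ_c = V·X/(Q_w·X_r) when wasting from the recycle, so Q_w = V·X/(θ_c·X_r) = 2539 × 2860 / (17.9 × 7260) = 55.88 m³/d.

Q_w ≈ 55.9 m³/d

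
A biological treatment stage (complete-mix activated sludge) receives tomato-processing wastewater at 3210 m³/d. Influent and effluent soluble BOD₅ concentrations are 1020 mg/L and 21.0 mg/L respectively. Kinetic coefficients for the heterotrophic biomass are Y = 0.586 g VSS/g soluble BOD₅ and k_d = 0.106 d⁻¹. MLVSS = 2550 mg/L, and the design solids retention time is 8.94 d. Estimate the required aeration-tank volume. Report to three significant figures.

From the SRT design equation V = Y Q (S₀−S) θ_c / [X (1 + k_d θ_c)] = 0.586 × 3210 × (1020 − 21.0) × 8.94 / [2550 × (1 + 0.106 × 8.94)] = 1.68×10^7 / 4966 = 3383 m³.

V ≈ 3380 m³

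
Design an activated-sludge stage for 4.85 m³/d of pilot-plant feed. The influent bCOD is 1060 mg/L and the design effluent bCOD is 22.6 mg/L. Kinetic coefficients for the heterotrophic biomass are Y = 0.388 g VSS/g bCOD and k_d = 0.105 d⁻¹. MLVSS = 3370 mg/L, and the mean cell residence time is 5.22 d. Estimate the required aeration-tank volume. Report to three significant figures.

V ≈ 1.95 m³

From the SRT design equation V = Y Q (S₀−S) θ_c / [X (1 + k_d θ_c)] = 0.388 × 4.85 × (1060 − 22.6) × 5.22 / [3370 × (1 + 0.105 × 5.22)] = 1.02×10^4 / 5217 = 1.953 m³.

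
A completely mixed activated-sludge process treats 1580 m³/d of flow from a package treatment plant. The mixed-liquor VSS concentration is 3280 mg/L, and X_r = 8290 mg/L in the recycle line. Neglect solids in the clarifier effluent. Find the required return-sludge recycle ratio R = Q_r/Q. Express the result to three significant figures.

R ≈ 0.655

Solids balance on the clarifier gives (1+R)X = R·X_r, so R = X/(X_r − X) = 3280 / (8290 − 3280) = 0.6547.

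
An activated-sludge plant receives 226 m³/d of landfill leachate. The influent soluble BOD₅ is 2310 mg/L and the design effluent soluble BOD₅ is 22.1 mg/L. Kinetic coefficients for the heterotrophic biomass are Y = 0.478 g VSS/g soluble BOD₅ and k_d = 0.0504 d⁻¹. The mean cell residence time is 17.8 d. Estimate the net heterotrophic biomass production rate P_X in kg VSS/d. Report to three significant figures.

Observed yield with endogenous decay: Y_obs = Y / (1 + k_d·θ_c) = 0.478 / (1 + 0.0504 × 17.8) = 0.478 / 1.897 = 0.2520 g VSS/g soluble BOD₅.
Q·(S₀ − S) = 226 × (2310 − 22.1) × 10⁻³ = 517.1 kg/d removed.
P_X = Y_obs · Q(S₀ − S) = 0.2520 × 517.1 = 130.3 kg VSS/d.

P_X ≈ 130 kg VSS/d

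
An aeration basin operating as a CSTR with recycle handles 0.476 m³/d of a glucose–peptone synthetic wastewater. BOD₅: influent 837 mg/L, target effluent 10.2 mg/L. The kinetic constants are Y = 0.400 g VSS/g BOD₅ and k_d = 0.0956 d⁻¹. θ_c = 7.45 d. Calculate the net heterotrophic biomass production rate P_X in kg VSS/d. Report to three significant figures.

P_X ≈ 0.0919 kg VSS/d

Correct the yield for decay: Y_obs = Y/(1 + k_d θ_c) = 0.400 / (1 + 0.0956 × 7.45) = 0.400 / 1.712 = 0.2336.
Q·(S₀ − S) = 0.476 × (837 − 10.2) × 10⁻³ = 0.3936 kg/d removed.
Biomass produced: P_X = Y_obs·Q·ΔS = 0.2336 × 0.3936 ≈ 0.09194 kg VSS/d.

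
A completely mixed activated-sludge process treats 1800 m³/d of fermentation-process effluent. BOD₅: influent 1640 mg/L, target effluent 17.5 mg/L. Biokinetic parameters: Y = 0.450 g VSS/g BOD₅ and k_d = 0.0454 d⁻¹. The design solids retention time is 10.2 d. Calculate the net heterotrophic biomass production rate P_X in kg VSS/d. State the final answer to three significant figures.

P_X ≈ 898 kg VSS/d

The observed yield is Y_obs = Y/(1 + k_d·θ_c) = 0.450 / (1 + 0.0454 × 10.2) = 0.450 / 1.463 = 0.3076 g VSS per g BOD₅ removed.
Mass of BOD₅ removed per day: Q(S₀ − S) = 1800 × 1622 g/m³ = 2920 kg/d.
P_X = Y_obs · Q(S₀ − S) = 0.3076 × 2920 = 898.3 kg VSS/d.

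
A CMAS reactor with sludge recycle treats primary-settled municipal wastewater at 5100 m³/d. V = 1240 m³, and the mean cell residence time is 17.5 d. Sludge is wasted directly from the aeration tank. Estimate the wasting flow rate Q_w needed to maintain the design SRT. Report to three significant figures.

Q_w ≈ 70.9 m³/d

For wasting at MLVSS concentration, Q_w = V/θ_c = 1240/17.5 = 70.86 m³/d.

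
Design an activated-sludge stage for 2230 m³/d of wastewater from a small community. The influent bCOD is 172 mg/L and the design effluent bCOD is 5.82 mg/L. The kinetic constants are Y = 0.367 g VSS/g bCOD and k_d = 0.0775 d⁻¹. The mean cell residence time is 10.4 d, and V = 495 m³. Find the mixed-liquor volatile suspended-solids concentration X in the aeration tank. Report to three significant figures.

X ≈ 1580 mg/L

Solving the biomass balance for X: X = Y Q (S₀−S) θ_c / [V (1+k_d θ_c)] = 0.367 × 2230 × (172 − 5.82) × 10.4 / [495 × (1 + 0.0775 × 10.4)] = 1582 mg/L.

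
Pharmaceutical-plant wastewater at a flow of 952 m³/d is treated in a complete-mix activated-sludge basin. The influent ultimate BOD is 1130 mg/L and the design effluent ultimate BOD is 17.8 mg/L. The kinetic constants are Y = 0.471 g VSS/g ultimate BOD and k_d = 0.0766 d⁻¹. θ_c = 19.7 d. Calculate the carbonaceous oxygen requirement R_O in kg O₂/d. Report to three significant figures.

R_O ≈ 777 kg O₂/d

Observed yield with endogenous decay: Y_obs = Y / (1 + k_d·θ_c) = 0.471 / (1 + 0.0766 × 19.7) = 0.471 / 2.509 = 0.1877 g VSS/g ultimate BOD.
Mass of ultimate BOD removed per day: Q(S₀ − S) = 952 × 1112 g/m³ = 1059 kg/d.
P_X = Y_obs·Q·(S₀ − S) = 0.1877 × 1059 = 198.8 kg VSS/d.
R_O = Q·ΔS − 1.42 P_X = 1059 − 282.2 = 776.6 kg O₂/d.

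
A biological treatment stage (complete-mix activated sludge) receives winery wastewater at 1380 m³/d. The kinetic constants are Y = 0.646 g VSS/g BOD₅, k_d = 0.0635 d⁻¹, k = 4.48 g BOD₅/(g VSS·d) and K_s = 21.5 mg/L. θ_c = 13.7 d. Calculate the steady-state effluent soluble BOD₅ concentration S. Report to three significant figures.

For a completely mixed reactor with recycle the Lawrence–McCarty relation gives S = K_s·(1 + k_d·θ_c) / [θ_c·(Y·k − k_d) − 1] = 21.5 × (1 + 0.0635 × 13.7) / [13.7 × (0.646 × 4.48 − 0.0635) − 1] = 40.20 / 37.78 = 1.064 mg/L.

S ≈ 1.06 mg/L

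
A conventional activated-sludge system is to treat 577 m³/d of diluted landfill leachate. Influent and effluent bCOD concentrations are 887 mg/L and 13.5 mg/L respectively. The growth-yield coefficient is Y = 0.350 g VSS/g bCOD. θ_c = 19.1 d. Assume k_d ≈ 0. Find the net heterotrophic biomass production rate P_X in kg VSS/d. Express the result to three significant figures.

P_X ≈ 176 kg VSS/d

No decay correction is needed, so Y_obs = Y = 0.350.
Q·(S₀ − S) = 577 × (887 − 13.5) × 10⁻³ = 504.0 kg/d removed.
So the net sludge growth is P_X = 0.3500 × 504.0 = 176.4 kg VSS/d.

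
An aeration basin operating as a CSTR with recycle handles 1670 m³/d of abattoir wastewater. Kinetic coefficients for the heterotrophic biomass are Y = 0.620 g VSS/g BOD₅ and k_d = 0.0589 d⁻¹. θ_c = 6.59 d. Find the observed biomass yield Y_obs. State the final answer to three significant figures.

Y_obs ≈ 0.447 g VSS/g BOD₅

Correct the yield for decay: Y_obs = Y/(1 + k_d θ_c) = 0.620 / (1 + 0.0589 × 6.59) = 0.620 / 1.388 = 0.4466.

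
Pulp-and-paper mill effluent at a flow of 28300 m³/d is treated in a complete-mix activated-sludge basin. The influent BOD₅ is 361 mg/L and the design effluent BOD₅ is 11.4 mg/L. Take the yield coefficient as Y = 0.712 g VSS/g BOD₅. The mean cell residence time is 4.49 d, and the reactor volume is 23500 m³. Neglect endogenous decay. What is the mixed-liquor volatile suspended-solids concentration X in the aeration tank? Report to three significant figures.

From V·X = Y·Q·(S₀ − S)·θ_c (decay neglected): X = 0.712 × 28300 × (361 − 11.4) × 4.49 / 23500 = 1346 mg/L.

X ≈ 1350 mg/L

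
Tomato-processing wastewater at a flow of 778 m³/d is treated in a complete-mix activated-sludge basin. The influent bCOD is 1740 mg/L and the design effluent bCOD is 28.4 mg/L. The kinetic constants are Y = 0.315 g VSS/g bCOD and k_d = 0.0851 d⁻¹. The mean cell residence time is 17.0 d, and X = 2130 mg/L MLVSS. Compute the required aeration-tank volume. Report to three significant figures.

From the SRT design equation V = Y Q (S₀−S) θ_c / [X (1 + k_d θ_c)] = 0.315 × 778 × (1740 − 28.4) × 17.0 / [2130 × (1 + 0.0851 × 17.0)] = 7.13×10^6 / 5211 = 1368 m³.

V ≈ 1370 m³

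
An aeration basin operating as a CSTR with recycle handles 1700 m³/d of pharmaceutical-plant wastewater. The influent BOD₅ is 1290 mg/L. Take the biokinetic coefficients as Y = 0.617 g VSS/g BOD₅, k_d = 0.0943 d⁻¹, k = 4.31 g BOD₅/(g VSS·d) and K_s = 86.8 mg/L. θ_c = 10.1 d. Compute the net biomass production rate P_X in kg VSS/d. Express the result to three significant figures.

P_X ≈ 689 kg VSS/d

From the Monod/SRT balance for a CMAS, S = K_s·(1+k_d θ_c)/[θ_c·(Y k − k_d) − 1] = 86.8 × (1 + 0.0943 × 10.1) / [10.1 × (0.617 × 4.31 − 0.0943) − 1] = 169.5 / 24.91 = 6.804 mg/L.
Y_obs = Y / (1 + k_d θ_c) = 0.617 / (1 + 0.0943 × 10.1) = 0.617 / 1.952 = 0.3160.
Q·(S₀ − S) = 1700 × (1290 − 6.80) × 10⁻³ = 2181 kg/d removed.
So the net sludge growth is P_X = 0.3160 × 2181 = 689.4 kg VSS/d.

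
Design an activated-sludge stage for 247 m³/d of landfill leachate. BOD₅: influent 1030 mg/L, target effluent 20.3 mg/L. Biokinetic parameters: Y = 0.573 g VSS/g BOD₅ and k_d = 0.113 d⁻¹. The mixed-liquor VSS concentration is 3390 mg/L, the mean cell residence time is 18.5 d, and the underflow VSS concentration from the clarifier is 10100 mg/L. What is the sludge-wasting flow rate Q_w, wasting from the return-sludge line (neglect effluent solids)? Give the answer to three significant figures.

Steady-state biomass mass balance: V·X·(1 + k_d·θ_c) = Y·Q·(S₀ − S)·θ_c, so V = 0.573 × 247 × (1030 − 20.3) × 18.5 / [3390 × (1 + 0.113 × 18.5)] = 2.64×10^6 / 10477 = 252.3 m³.
Q_w = (V·X)/(θ_c X_r) = 252.3 × 3390 / (18.5 × 10100) = 4.578 m³/d.

Q_w ≈ 4.58 m³/d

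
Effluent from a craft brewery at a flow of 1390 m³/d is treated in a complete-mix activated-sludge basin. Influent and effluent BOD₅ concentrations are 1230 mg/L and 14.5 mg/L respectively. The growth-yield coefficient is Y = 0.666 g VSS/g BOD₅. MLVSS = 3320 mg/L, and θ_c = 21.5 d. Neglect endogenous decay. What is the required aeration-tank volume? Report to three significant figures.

Biomass mass balance (decay neglected): V·X = Y·Q·(S₀ − S)·θ_c, so V = 0.666 × 1390 × (1230 − 14.5) × 21.5 / 3320 = 7287 m³.

V ≈ 7290 m³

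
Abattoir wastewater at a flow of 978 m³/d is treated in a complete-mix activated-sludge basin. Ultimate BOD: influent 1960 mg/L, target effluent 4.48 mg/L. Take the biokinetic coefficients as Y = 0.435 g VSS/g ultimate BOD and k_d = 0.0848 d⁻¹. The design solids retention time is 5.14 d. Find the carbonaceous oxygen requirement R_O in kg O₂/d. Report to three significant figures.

R_O ≈ 1090 kg O₂/d

The observed yield is Y_obs = Y/(1 + k_d·θ_c) = 0.435 / (1 + 0.0848 × 5.14) = 0.435 / 1.436 = 0.3030 g VSS per g ultimate BOD removed.
Substrate removed = Q·(S₀ − S) = 978 m³/d × (1960 − 4.48) g/m³ = 1.91×10^6 g/d = 1912 kg/d.
P_X = Y_obs·Q·(S₀ − S) = 0.3030 × 1912 = 579.4 kg VSS/d.
R_O = Q·(S₀ − S) − 1.42·P_X = 1912 − 1.42 × 579.4 = 1090 kg O₂/d.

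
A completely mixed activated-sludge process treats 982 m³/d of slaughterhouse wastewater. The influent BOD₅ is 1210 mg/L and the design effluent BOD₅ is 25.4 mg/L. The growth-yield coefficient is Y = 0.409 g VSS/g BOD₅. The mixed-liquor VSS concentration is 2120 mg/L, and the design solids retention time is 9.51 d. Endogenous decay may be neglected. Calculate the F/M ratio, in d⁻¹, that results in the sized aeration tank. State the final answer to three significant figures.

With k_d = 0 the design equation reduces to V = Y Q (S₀−S) θ_c / X = 0.409 × 982 × (1210 − 25.4) × 9.51 / 2120 = 2134 m³.
F/M = Q·S₀ / (V·X) = 982 × 1210 / (2134 × 2120) = 0.2626 g BOD₅·(g VSS·d)⁻¹.

F/M ≈ 0.263 d⁻¹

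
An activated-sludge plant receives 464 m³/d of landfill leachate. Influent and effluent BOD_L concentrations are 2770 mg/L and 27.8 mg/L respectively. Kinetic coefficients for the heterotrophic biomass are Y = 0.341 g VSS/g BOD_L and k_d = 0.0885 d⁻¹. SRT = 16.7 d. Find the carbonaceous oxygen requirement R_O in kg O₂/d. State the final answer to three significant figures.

R_O ≈ 1020 kg O₂/d

The observed yield is Y_obs = Y/(1 + k_d·θ_c) = 0.341 / (1 + 0.0885 × 16.7) = 0.341 / 2.478 = 0.1376 g VSS per g BOD_L removed.
ΔS = 2770 − 27.8 = 2742 mg/L, so the substrate removal rate is 464 × 2742/1000 = 1272 kg BOD_L/d.
Biomass synthesised: P_X = Y_obs × 1272 = 175.1 kg VSS/d.
R_O = Q·(S₀ − S) − 1.42·P_X = 1272 − 1.42 × 175.1 = 1024 kg O₂/d.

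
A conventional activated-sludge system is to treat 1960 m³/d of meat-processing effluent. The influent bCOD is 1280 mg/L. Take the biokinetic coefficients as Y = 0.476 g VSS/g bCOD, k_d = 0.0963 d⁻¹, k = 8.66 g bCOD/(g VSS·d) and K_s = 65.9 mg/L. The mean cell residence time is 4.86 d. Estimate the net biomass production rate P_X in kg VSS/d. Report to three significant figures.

Effluent substrate depends only on kinetics and SRT: S = K_s(1 + k_d θ_c) / [θ_c(Yk − k_d) − 1] = 65.9 × (1 + 0.0963 × 4.86) / [4.86 × (0.476 × 8.66 − 0.0963) − 1] = 96.74 / 18.57 = 5.211 mg/L.
Y_obs = Y / (1 + k_d θ_c) = 0.476 / (1 + 0.0963 × 4.86) = 0.476 / 1.468 = 0.3242.
ΔS = 1280 − 5.21 = 1275 mg/L, so the substrate removal rate is 1960 × 1275/1000 = 2499 kg bCOD/d.
Net biomass production P_X = Y_obs × Q·(S₀ − S) = 0.3242 × 2499 = 810.2 kg VSS/d.

P_X ≈ 810 kg VSS/d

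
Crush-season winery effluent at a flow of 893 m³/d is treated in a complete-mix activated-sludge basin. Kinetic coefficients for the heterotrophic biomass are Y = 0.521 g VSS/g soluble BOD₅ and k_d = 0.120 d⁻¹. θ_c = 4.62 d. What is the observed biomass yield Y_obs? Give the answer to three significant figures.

Observed yield with endogenous decay: Y_obs = Y / (1 + k_d·θ_c) = 0.521 / (1 + 0.120 × 4.62) = 0.521 / 1.554 = 0.3352 g VSS/g soluble BOD₅.

Y_obs ≈ 0.335 g VSS/g soluble BOD₅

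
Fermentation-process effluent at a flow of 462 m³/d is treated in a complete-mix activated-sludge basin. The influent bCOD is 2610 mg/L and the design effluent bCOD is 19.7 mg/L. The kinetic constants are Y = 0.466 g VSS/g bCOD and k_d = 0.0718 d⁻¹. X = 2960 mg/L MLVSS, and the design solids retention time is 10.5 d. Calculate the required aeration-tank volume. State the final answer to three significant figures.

Steady-state biomass mass balance: V·X·(1 + k_d·θ_c) = Y·Q·(S₀ − S)·θ_c, so V = 0.466 × 462 × (2610 − 19.7) × 10.5 / [2960 × (1 + 0.0718 × 10.5)] = 5.86×10^6 / 5192 = 1128 m³.

V ≈ 1130 m³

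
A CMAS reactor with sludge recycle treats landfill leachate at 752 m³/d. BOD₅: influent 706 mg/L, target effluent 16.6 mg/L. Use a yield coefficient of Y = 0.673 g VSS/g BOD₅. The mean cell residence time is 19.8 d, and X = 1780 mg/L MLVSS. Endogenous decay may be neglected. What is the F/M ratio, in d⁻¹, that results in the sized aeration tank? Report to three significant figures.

Biomass mass balance (decay neglected): V·X = Y·Q·(S₀ − S)·θ_c, so V = 0.673 × 752 × (706 − 16.6) × 19.8 / 1780 = 3881 m³.
F/M = applied load / biomass = Q·S₀/(V·X) = 752 × 706 / (3881 × 1780) = 0.07685 d⁻¹.

F/M ≈ 0.0769 d⁻¹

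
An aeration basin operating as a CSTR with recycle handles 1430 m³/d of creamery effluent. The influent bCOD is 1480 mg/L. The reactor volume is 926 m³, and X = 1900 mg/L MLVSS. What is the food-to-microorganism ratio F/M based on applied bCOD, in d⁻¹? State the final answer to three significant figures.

Food-to-microorganism ratio F/M = Q S₀ / (V X) = 1430 × 1480 / (926.0 × 1900) = 1.203 d⁻¹.

F/M ≈ 1.20 d⁻¹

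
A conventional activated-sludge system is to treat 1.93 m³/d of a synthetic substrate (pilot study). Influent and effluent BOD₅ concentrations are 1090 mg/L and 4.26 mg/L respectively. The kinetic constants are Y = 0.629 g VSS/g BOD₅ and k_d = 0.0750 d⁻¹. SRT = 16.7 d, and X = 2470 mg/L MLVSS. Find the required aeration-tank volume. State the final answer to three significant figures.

V ≈ 3.96 m³

From the SRT design equation V = Y Q (S₀−S) θ_c / [X (1 + k_d θ_c)] = 0.629 × 1.93 × (1090 − 4.26) × 16.7 / [2470 × (1 + 0.0750 × 16.7)] = 2.2×10^4 / 5564 = 3.956 m³.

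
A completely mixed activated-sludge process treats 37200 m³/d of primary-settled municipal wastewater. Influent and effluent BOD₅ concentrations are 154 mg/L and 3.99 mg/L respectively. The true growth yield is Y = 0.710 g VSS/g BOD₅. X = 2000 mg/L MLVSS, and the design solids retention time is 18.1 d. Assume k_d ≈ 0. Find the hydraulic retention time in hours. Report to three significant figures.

With k_d = 0 the design equation reduces to V = Y Q (S₀−S) θ_c / X = 0.710 × 37200 × (154 − 3.99) × 18.1 / 2000 = 35857 m³.
τ = V/Q = 35857/37200 = 0.9639 d, or 23.13 h.

τ ≈ 23.1 h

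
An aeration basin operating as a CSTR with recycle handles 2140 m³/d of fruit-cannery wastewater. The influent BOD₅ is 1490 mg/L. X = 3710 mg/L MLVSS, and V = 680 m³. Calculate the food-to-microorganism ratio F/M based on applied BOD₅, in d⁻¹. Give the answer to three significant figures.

Food-to-microorganism ratio F/M = Q S₀ / (V X) = 2140 × 1490 / (680.0 × 3710) = 1.264 d⁻¹.

F/M ≈ 1.26 d⁻¹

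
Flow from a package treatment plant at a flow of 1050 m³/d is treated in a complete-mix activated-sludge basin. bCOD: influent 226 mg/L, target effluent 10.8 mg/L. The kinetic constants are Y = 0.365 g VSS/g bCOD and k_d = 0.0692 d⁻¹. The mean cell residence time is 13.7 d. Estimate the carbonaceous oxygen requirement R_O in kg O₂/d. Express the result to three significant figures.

The observed yield is Y_obs = Y/(1 + k_d·θ_c) = 0.365 / (1 + 0.0692 × 13.7) = 0.365 / 1.948 = 0.1874 g VSS per g bCOD removed.
ΔS = 226 − 10.8 = 215.2 mg/L, so the substrate removal rate is 1050 × 215.2/1000 = 226.0 kg bCOD/d.
P_X = Y_obs·Q·(S₀ − S) = 0.1874 × 226.0 = 42.34 kg VSS/d.
Carbonaceous O₂ demand = substrate oxidised − cell-mass equivalent = 226.0 − 1.42 × 42.34 = 165.8 kg O₂/d.

R_O ≈ 166 kg O₂/d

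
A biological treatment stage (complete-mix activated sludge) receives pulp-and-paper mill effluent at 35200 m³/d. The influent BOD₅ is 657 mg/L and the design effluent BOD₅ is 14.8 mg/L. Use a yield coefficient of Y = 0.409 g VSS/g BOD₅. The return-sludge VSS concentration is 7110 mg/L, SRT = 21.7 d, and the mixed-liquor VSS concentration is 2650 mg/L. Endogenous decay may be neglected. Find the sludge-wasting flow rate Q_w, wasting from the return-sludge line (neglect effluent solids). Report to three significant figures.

Biomass mass balance (decay neglected): V·X = Y·Q·(S₀ − S)·θ_c, so V = 0.409 × 35200 × (657 − 14.8) × 21.7 / 2650 = 75709 m³.
θ_c = V·X/(Q_w·X_r) when wasting from the recycle, so Q_w = V·X/(θ_c·X_r) = 75709 × 2650 / (21.7 × 7110) = 1300 m³/d.

Q_w ≈ 1300 m³/d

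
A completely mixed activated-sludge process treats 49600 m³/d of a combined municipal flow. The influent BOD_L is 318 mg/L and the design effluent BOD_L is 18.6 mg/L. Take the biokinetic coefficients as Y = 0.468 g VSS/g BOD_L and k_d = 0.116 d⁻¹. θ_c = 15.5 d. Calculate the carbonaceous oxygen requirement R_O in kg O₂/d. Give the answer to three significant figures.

Y_obs = Y / (1 + k_d θ_c) = 0.468 / (1 + 0.116 × 15.5) = 0.468 / 2.798 = 0.1673.
ΔS = 318 − 18.6 = 299.4 mg/L, so the substrate removal rate is 49600 × 299.4/1000 = 14850 kg BOD_L/d.
Biomass synthesised: P_X = Y_obs × 14850 = 2484 kg VSS/d.
R_O = Q·ΔS − 1.42 P_X = 14850 − 3527 = 11323 kg O₂/d.

R_O ≈ 11300 kg O₂/d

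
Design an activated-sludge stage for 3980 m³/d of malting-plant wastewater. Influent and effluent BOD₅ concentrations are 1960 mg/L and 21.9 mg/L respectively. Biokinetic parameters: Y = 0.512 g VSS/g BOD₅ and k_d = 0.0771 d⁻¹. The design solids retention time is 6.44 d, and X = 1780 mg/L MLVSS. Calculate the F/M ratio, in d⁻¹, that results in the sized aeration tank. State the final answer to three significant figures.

From the SRT design equation V = Y Q (S₀−S) θ_c / [X (1 + k_d θ_c)] = 0.512 × 3980 × (1960 − 21.9) × 6.44 / [1780 × (1 + 0.0771 × 6.44)] = 2.54×10^7 / 2664 = 9548 m³.
Food-to-microorganism ratio F/M = Q S₀ / (V X) = 3980 × 1960 / (9548 × 1780) = 0.4590 d⁻¹.

F/M ≈ 0.459 d⁻¹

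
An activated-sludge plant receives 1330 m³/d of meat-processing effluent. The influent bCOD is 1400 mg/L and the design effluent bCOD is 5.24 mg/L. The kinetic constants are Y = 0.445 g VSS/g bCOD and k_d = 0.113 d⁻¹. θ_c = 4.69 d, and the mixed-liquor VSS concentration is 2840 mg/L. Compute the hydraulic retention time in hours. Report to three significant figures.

τ ≈ 16.1 h

From the SRT design equation V = Y Q (S₀−S) θ_c / [X (1 + k_d θ_c)] = 0.445 × 1330 × (1400 − 5.24) × 4.69 / [2840 × (1 + 0.113 × 4.69)] = 3.87×10^6 / 4345 = 891.0 m³.
Hydraulic retention time τ = V/Q = 891.0 / 1330 = 0.6699 d = 16.08 h.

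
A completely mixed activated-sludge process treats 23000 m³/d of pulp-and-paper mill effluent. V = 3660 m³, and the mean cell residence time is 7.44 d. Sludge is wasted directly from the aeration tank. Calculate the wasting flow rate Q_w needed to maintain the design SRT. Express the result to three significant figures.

Q_w ≈ 492 m³/d

With mixed-liquor wasting, θ_c = V/Q_w, so Q_w = V/θ_c = 3660/7.44 = 491.9 m³/d.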